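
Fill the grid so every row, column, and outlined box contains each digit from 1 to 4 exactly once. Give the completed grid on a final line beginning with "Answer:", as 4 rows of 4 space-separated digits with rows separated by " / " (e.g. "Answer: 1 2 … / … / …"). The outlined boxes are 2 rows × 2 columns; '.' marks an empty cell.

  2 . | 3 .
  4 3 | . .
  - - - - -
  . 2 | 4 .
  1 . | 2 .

Step 1. [r3c4∈{1,3}] row 3 places 1 nowhere but r3c4, so r3c4=1.
Step 2. [r2c4∈{2}] r2c4 has the single candidate 2. So r2c4=2.
Step 3. [r4c4∈{3}] r4c4 has the single candidate 3 ⇒ r4c4=3.
Step 4. [r2c3∈{1}] r2c3's peers cover all but 1, so r2c3=1.
Step 5. [r1c4∈{4}] r1c4 is down to just 4, so r1c4=4.
Step 6. [r3c1∈{3}] r3c1 has the single candidate 3 ⇒ r3c1=3.
Step 7. [r1c2∈{1}] r1c2 has the single candidate 1. So r1c2=1.
Step 8. [r4c2∈{4}] r4c2 is down to just 4, so r4c2=4.

Answer: 2 1 3 4 / 4 3 1 2 / 3 2 4 1 / 1 4 2 3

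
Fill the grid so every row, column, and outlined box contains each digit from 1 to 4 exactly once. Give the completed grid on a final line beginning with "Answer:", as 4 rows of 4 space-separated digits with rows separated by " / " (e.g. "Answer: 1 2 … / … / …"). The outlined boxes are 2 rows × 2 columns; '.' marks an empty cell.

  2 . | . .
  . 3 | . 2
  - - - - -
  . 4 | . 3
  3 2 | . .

Step 1. [r1c2∈{1}] r1c2 is down to just 1 ⇒ r1c2=1.
Step 2. [r2c3∈{1,4}] in row 2, 1 fits only at r2c3. So r2c3=1.
Step 3. [r4c3∈{4}] r4c3 is down to just 4 ⇒ r4c3=4.
Step 4. [r3c3∈{2}] r3c3's peers cover all but 2 ⇒ r3c3=2.
Step 5. [r1c4∈{4}] only 4 remains possible at r1c4 ⇒ r1c4=4.
Step 6. [r2c1∈{4}] r2c1 is down to just 4 ⇒ r2c1=4.
Step 7. [r4c4∈{1}] r4c4's peers cover all but 1. So r4c4=1.
Step 8. [r1c3∈{3}] nothing but 3 survives at r1c3, so r1c3=3.
Step 9. [r3c1∈{1}] r3c1's peers cover all but 1, so r3c1=1.

Answer: 2 1 3 4 / 4 3 1 2 / 1 4 2 3 / 3 2 4 1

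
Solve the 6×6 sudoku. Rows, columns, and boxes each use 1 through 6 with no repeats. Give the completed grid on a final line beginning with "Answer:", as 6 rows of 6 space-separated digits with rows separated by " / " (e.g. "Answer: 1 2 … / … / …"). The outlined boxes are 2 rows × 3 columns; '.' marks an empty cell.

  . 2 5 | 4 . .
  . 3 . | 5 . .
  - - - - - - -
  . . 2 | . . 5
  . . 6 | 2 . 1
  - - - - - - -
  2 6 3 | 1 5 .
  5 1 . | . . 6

Step 1. [r2c3∈{1,4}] across col 3, 1 lands solely at r2c3, so r2c3=1.
Step 2. [r3c2∈{4}] r3c2 is down to just 4 ⇒ r3c2=4.
Step 3. [r6c5∈{2,3,4}] in row 6, 2 fits only at r6c5 ⇒ r6c5=2.
Step 4. [r2c5∈{6}] nothing but 6 survives at r2c5 ⇒ r2c5=6.
Step 5. [r3c5∈{3}] r3c5 has the single candidate 3, so r3c5=3.
Step 6. [r6c4∈{3}] r6c4 has the single candidate 3. So r6c4=3.
Step 7. [r4c5∈{4}] r4c5 has the single candidate 4, so r4c5=4.
Step 8. [r1c1∈{6}] r1c1 has the single candidate 6. So r1c1=6.
Step 9. [r3c4∈{6}] nothing but 6 survives at r3c4 ⇒ r3c4=6.
Step 10. [r4c2∈{5}] nothing but 5 survives at r4c2 ⇒ r4c2=5.
Step 11. [r3c1∈{1}] only 1 remains possible at r3c1. So r3c1=1.
Step 12. [r4c1∈{3}] r4c1's peers cover all but 3, so r4c1=3.
Step 13. [r6c3∈{4}] r6c3 has the single candidate 4 ⇒ r6c3=4.
Step 14. [r2c6∈{2}] r2c6 is down to just 2 ⇒ r2c6=2.
Step 15. [r5c6∈{4}] r5c6 has the single candidate 4, so r5c6=4.
Step 16. [r1c5∈{1}] r1c5 has the single candidate 1 ⇒ r1c5=1.
Step 17. [r1c6∈{3}] r1c6 is down to just 3 ⇒ r1c6=3.
Step 18. [r2c1∈{4}] nothing but 4 survives at r2c1, so r2c1=4.

Answer: 6 2 5 4 1 3 / 4 3 1 5 6 2 / 1 4 2 6 3 5 / 3 5 6 2 4 1 / 2 6 3 1 5 4 / 5 1 4 3 2 6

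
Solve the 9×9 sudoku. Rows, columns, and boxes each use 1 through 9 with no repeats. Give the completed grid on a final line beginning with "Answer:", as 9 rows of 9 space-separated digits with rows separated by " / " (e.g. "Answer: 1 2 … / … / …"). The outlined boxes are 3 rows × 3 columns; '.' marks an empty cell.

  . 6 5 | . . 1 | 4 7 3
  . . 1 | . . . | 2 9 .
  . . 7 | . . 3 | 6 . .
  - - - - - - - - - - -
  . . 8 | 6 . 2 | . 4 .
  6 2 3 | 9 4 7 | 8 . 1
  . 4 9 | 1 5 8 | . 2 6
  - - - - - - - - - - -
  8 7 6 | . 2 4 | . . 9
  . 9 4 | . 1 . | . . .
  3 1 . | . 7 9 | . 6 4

Step 1. [r8c1∈{2,5}] in box 7, 5 fits only at r8c1, so r8c1=5.
Step 2. [r9c4∈{5,8}] across row 9, 8 lands solely at r9c4. So r9c4=8.
Step 3. [r7c4∈{3,5}] 5 has one home in box 8: r7c4 ⇒ r7c4=5.
Step 4. [r6c7∈{3,7}] in row 6, 3 fits only at r6c7 ⇒ r6c7=3.
Step 5. [r3c2∈{8}] only 8 remains possible at r3c2. So r3c2=8.
Step 6. [r2c9∈{5,8}] 8 has one home in box 3: r2c9, so r2c9=8.
Step 7. [r5c8∈{5}] only 5 remains possible at r5c8. So r5c8=5.
Step 8. [r4c9∈{7}] r4c9 is down to just 7. So r4c9=7.
Step 9. [r7c8∈{1,3}] row 7 places 3 nowhere but r7c8, so r7c8=3.
Step 10. [r1c4∈{2}] only 2 remains possible at r1c4. So r1c4=2.
Step 11. [r3c1∈{2,4,9}] across row 3, 2 lands solely at r3c1. So r3c1=2.
Step 12. [r2c5∈{6}] r2c5 is down to just 6. So r2c5=6.
Step 13. [r2c1∈{4}] r2c1's peers cover all but 4. So r2c1=4.
Step 14. [r1c1∈{9}] nothing but 9 survives at r1c1. So r1c1=9.
Step 15. [r8c8∈{8}] r8c8 is down to just 8 ⇒ r8c8=8.
Step 16. [r9c7∈{5}] only 5 remains possible at r9c7. So r9c7=5.
Step 17. [r8c9∈{2}] r8c9 has the single candidate 2. So r8c9=2.
Step 18. [r9c3∈{2}] r9c3's peers cover all but 2 ⇒ r9c3=2.
Step 19. [r3c8∈{1}] r3c8's peers cover all but 1 ⇒ r3c8=1.
Step 20. [r3c5∈{9}] only 9 remains possible at r3c5, so r3c5=9.
Step 21. [r2c2∈{3}] only 3 remains possible at r2c2, so r2c2=3.
Step 22. [r4c7∈{9}] r4c7 is down to just 9 ⇒ r4c7=9.
Step 23. [r3c4∈{4}] r3c4's peers cover all but 4, so r3c4=4.
Step 24. [r3c9∈{5}] nothing but 5 survives at r3c9 ⇒ r3c9=5.
Step 25. [r4c5∈{3}] r4c5's peers cover all but 3, so r4c5=3.
Step 26. [r8c4∈{3}] r8c4 is down to just 3. So r8c4=3.
Step 27. [r4c1∈{1}] nothing but 1 survives at r4c1 ⇒ r4c1=1.
Step 28. [r4c2∈{5}] r4c2 has the single candidate 5. So r4c2=5.
Step 29. [r8c7∈{7}] r8c7 has the single candidate 7 ⇒ r8c7=7.
Step 30. [r2c6∈{5}] only 5 remains possible at r2c6 ⇒ r2c6=5.
Step 31. [r6c1∈{7}] only 7 remains possible at r6c1. So r6c1=7.
Step 32. [r2c4∈{7}] r2c4 is down to just 7 ⇒ r2c4=7.
Step 33. [r1c5∈{8}] only 8 remains possible at r1c5 ⇒ r1c5=8.
Step 34. [r8c6∈{6}] r8c6's peers cover all but 6 ⇒ r8c6=6.
Step 35. [r7c7∈{1}] r7c7's peers cover all but 1, so r7c7=1.

Answer: 9 6 5 2 8 1 4 7 3 / 4 3 1 7 6 5 2 9 8 / 2 8 7 4 9 3 6 1 5 / 1 5 8 6 3 2 9 4 7 / 6 2 3 9 4 7 8 5 1 / 7 4 9 1 5 8 3 2 6 / 8 7 6 5 2 4 1 3 9 / 5 9 4 3 1 6 7 8 2 / 3 1 2 8 7 9 5 6 4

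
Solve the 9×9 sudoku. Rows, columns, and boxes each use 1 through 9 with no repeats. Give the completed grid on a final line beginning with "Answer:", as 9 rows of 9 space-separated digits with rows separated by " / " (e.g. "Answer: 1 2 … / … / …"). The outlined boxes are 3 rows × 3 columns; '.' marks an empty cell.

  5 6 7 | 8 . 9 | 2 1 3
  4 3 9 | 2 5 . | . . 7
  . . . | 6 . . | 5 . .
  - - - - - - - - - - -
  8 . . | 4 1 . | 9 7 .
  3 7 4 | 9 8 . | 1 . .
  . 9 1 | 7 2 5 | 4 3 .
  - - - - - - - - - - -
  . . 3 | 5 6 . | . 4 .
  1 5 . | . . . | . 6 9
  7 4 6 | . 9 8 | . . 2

Step 1. [r8c4∈{3}] only 3 remains possible at r8c4, so r8c4=3.
Step 2. [r4c2∈{2}] r4c2's peers cover all but 2 ⇒ r4c2=2.
Step 3. [r7c2∈{8}] r7c2 has the single candidate 8 ⇒ r7c2=8.
Step 4. [r3c5∈{3,4,7}] r3c5 is the only open cell in col 5 admitting 3 ⇒ r3c5=3.
Step 5. [r3c6∈{1,4,7}] across row 3, 7 lands solely at r3c6. So r3c6=7.
Step 6. [r8c3∈{2}] r8c3 has the single candidate 2. So r8c3=2.
Step 7. [r2c8∈{8}] r2c8's peers cover all but 8, so r2c8=8.
Step 8. [r5c6∈{6}] r5c6's peers cover all but 6. So r5c6=6.
Step 9. [r8c5∈{4,7}] r8c5 is the only open cell in col 5 admitting 7 ⇒ r8c5=7.
Step 10. [r5c9∈{5}] r5c9's peers cover all but 5, so r5c9=5.
Step 11. [r7c9∈{1}] r7c9's peers cover all but 1, so r7c9=1.
Step 12. [r6c1∈{6}] r6c1's peers cover all but 6, so r6c1=6.
Step 13. [r3c3∈{8}] r3c3's peers cover all but 8. So r3c3=8.
Step 14. [r2c7∈{6}] only 6 remains possible at r2c7, so r2c7=6.
Step 15. [r5c8∈{2}] r5c8 has the single candidate 2. So r5c8=2.
Step 16. [r3c9∈{4}] r3c9's peers cover all but 4, so r3c9=4.
Step 17. [r9c8∈{5}] only 5 remains possible at r9c8, so r9c8=5.
Step 18. [r2c6∈{1}] only 1 remains possible at r2c6. So r2c6=1.
Step 19. [r9c7∈{3}] only 3 remains possible at r9c7 ⇒ r9c7=3.
Step 20. [r3c1∈{2}] r3c1's peers cover all but 2, so r3c1=2.
Step 21. [r3c8∈{9}] nothing but 9 survives at r3c8, so r3c8=9.
Step 22. [r7c7∈{7}] r7c7's peers cover all but 7. So r7c7=7.
Step 23. [r4c9∈{6}] only 6 remains possible at r4c9 ⇒ r4c9=6.
Step 24. [r1c5∈{4}] r1c5 has the single candidate 4 ⇒ r1c5=4.
Step 25. [r8c6∈{4}] only 4 remains possible at r8c6 ⇒ r8c6=4.
Step 26. [r7c1∈{9}] r7c1's peers cover all but 9 ⇒ r7c1=9.
Step 27. [r4c3∈{5}] only 5 remains possible at r4c3. So r4c3=5.
Step 28. [r3c2∈{1}] r3c2 is down to just 1. So r3c2=1.
Step 29. [r8c7∈{8}] r8c7 is down to just 8 ⇒ r8c7=8.
Step 30. [r9c4∈{1}] r9c4's peers cover all but 1. So r9c4=1.
Step 31. [r6c9∈{8}] r6c9 is down to just 8 ⇒ r6c9=8.
Step 32. [r4c6∈{3}] r4c6's peers cover all but 3 ⇒ r4c6=3.
Step 33. [r7c6∈{2}] r7c6 has the single candidate 2. So r7c6=2.

Answer: 5 6 7 8 4 9 2 1 3 / 4 3 9 2 5 1 6 8 7 / 2 1 8 6 3 7 5 9 4 / 8 2 5 4 1 3 9 7 6 / 3 7 4 9 8 6 1 2 5 / 6 9 1 7 2 5 4 3 8 / 9 8 3 5 6 2 7 4 1 / 1 5 2 3 7 4 8 6 9 / 7 4 6 1 9 8 3 5 2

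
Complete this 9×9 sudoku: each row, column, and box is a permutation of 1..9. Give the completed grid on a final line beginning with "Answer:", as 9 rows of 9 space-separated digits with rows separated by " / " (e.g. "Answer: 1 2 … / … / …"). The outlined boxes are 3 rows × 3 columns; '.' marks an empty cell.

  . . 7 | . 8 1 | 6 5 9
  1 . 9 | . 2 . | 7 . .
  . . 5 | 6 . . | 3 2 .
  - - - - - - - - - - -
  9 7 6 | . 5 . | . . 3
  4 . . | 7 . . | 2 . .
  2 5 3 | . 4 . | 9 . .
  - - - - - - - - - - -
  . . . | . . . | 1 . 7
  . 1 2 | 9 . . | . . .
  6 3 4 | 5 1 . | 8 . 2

Step 1. [r5c2∈{8}] nothing but 8 survives at r5c2, so r5c2=8.
Step 2. [r3c9∈{1,4,8}] 1 has one home in row 3: r3c9. So r3c9=1.
Step 3. [r8c1∈{5,7,8}] r8c1 is the only open cell in col 1 admitting 7 ⇒ r8c1=7.
Step 4. [r8c6∈{3,4,6,8}] 8 has one home in row 8: r8c6, so r8c6=8.
Step 5. [r6c6∈{6}] only 6 remains possible at r6c6, so r6c6=6.
Step 6. [r6c9∈{8}] nothing but 8 survives at r6c9. So r6c9=8.
Step 7. [r2c9∈{4}] r2c9 has the single candidate 4. So r2c9=4.
Step 8. [r2c4∈{3}] r2c4 is down to just 3. So r2c4=3.
Step 9. [r1c4∈{4}] r1c4's peers cover all but 4 ⇒ r1c4=4.
Step 10. [r7c6∈{2,3,4}] 4 has one home in col 6: r7c6. So r7c6=4.
Step 11. [r4c4∈{1,2,8}] across row 4, 8 lands solely at r4c4, so r4c4=8.
Step 12. [r4c8∈{1,4}] in row 4, 1 fits only at r4c8, so r4c8=1.
Step 13. [r8c8∈{3,4,6}] col 8 places 4 nowhere but r8c8. So r8c8=4.
Step 14. [r7c8∈{3,6,9}] 3 has one home in col 8: r7c8. So r7c8=3.
Step 15. [r8c9∈{5,6}] in box 9, 6 fits only at r8c9, so r8c9=6.
Step 16. [r3c5∈{7,9}] 7 has one home in col 5: r3c5. So r3c5=7.
Step 17. [r5c5∈{3,9}] 9 has one home in col 5: r5c5, so r5c5=9.
Step 18. [r7c3∈{8}] nothing but 8 survives at r7c3, so r7c3=8.
Step 19. [r2c8∈{8}] only 8 remains possible at r2c8, so r2c8=8.
Step 20. [r2c6∈{5}] nothing but 5 survives at r2c6. So r2c6=5.
Step 21. [r9c6∈{7}] r9c6's peers cover all but 7. So r9c6=7.
Step 22. [r7c5∈{6}] only 6 remains possible at r7c5 ⇒ r7c5=6.
Step 23. [r8c7∈{5}] r8c7's peers cover all but 5 ⇒ r8c7=5.
Step 24. [r4c6∈{2}] only 2 remains possible at r4c6. So r4c6=2.
Step 25. [r5c8∈{6}] only 6 remains possible at r5c8 ⇒ r5c8=6.
Step 26. [r5c6∈{3}] only 3 remains possible at r5c6, so r5c6=3.
Step 27. [r8c5∈{3}] r8c5 has the single candidate 3, so r8c5=3.
Step 28. [r5c3∈{1}] r5c3's peers cover all but 1. So r5c3=1.
Step 29. [r1c1∈{3}] r1c1's peers cover all but 3, so r1c1=3.
Step 30. [r3c6∈{9}] r3c6's peers cover all but 9, so r3c6=9.
Step 31. [r4c7∈{4}] r4c7 has the single candidate 4 ⇒ r4c7=4.
Step 32. [r7c1∈{5}] r7c1 is down to just 5. So r7c1=5.
Step 33. [r5c9∈{5}] r5c9 has the single candidate 5. So r5c9=5.
Step 34. [r3c2∈{4}] r3c2's peers cover all but 4. So r3c2=4.
Step 35. [r9c8∈{9}] r9c8's peers cover all but 9 ⇒ r9c8=9.
Step 36. [r6c4∈{1}] only 1 remains possible at r6c4 ⇒ r6c4=1.
Step 37. [r7c4∈{2}] nothing but 2 survives at r7c4, so r7c4=2.
Step 38. [r1c2∈{2}] r1c2 has the single candidate 2, so r1c2=2.
Step 39. [r7c2∈{9}] r7c2 is down to just 9 ⇒ r7c2=9.
Step 40. [r3c1∈{8}] r3c1 is down to just 8. So r3c1=8.
Step 41. [r6c8∈{7}] nothing but 7 survives at r6c8, so r6c8=7.
Step 42. [r2c2∈{6}] r2c2 has the single candidate 6, so r2c2=6.

Answer: 3 2 7 4 8 1 6 5 9 / 1 6 9 3 2 5 7 8 4 / 8 4 5 6 7 9 3 2 1 / 9 7 6 8 5 2 4 1 3 / 4 8 1 7 9 3 2 6 5 / 2 5 3 1 4 6 9 7 8 / 5 9 8 2 6 4 1 3 7 / 7 1 2 9 3 8 5 4 6 / 6 3 4 5 1 7 8 9 2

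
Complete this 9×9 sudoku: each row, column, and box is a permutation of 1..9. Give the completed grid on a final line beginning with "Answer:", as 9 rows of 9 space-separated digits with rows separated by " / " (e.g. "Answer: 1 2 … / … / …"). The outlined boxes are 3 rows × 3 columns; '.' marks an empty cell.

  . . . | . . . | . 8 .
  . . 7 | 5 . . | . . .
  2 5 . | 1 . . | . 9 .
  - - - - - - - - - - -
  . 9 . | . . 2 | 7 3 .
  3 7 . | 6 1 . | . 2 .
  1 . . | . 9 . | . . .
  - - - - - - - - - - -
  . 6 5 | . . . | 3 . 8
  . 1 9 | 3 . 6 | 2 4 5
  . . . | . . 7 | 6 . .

Step 1. [r3c7∈{4}] r3c7 has the single candidate 4 ⇒ r3c7=4.
Step 2. [r8c5∈{8}] r8c5's peers cover all but 8 ⇒ r8c5=8.
Step 3. [r6c6∈{3,4,5,8}] in row 6, 3 fits only at r6c6. So r6c6=3.
Step 4. [r1c3∈{1,3,4,6}] 1 has one home in col 3: r1c3, so r1c3=1.
Step 5. [r5c6∈{4,5,8}] 5 has one home in col 6: r5c6. So r5c6=5.
Step 6. [r4c5∈{4}] r4c5 is down to just 4, so r4c5=4.
Step 7. [r7c5∈{2}] r7c5 has the single candidate 2, so r7c5=2.
Step 8. [r1c4∈{2,4,7,9}] in col 4, 2 fits only at r1c4. So r1c4=2.
Step 9. [r2c9∈{1,2,3,6}] 2 has one home in row 2: r2c9. So r2c9=2.
Step 10. [r9c9∈{1,9}] across box 9, 9 lands solely at r9c9 ⇒ r9c9=9.
Step 11. [r9c4∈{4}] nothing but 4 survives at r9c4. So r9c4=4.
Step 12. [r9c1∈{8}] nothing but 8 survives at r9c1. So r9c1=8.
Step 13. [r7c1∈{4,7}] in row 7, 4 fits only at r7c1. So r7c1=4.
Step 14. [r9c8∈{1}] only 1 remains possible at r9c8. So r9c8=1.
Step 15. [r2c8∈{6}] only 6 remains possible at r2c8, so r2c8=6.
Step 16. [r2c5∈{3}] r2c5 is down to just 3 ⇒ r2c5=3.
Step 17. [r5c9∈{4}] r5c9 has the single candidate 4, so r5c9=4.
Step 18. [r5c3∈{8}] nothing but 8 survives at r5c3, so r5c3=8.
Step 19. [r4c3∈{6}] only 6 remains possible at r4c3. So r4c3=6.
Step 20. [r3c3∈{3}] only 3 remains possible at r3c3. So r3c3=3.
Step 21. [r1c2∈{4}] r1c2's peers cover all but 4. So r1c2=4.
Step 22. [r1c6∈{9}] r1c6 is down to just 9, so r1c6=9.
Step 23. [r3c9∈{7}] only 7 remains possible at r3c9, so r3c9=7.
Step 24. [r6c2∈{2}] r6c2's peers cover all but 2. So r6c2=2.
Step 25. [r6c7∈{5,8}] col 7 places 8 nowhere but r6c7, so r6c7=8.
Step 26. [r1c5∈{6,7}] r1c5 is the only open cell in row 1 admitting 7 ⇒ r1c5=7.
Step 27. [r2c2∈{8}] nothing but 8 survives at r2c2. So r2c2=8.
Step 28. [r1c7∈{5}] r1c7 is down to just 5 ⇒ r1c7=5.
Step 29. [r6c3∈{4}] nothing but 4 survives at r6c3 ⇒ r6c3=4.
Step 30. [r9c2∈{3}] r9c2 has the single candidate 3. So r9c2=3.
Step 31. [r4c1∈{5}] r4c1 is down to just 5, so r4c1=5.
Step 32. [r3c6∈{8}] r3c6's peers cover all but 8 ⇒ r3c6=8.
Step 33. [r6c8∈{5}] r6c8 has the single candidate 5, so r6c8=5.
Step 34. [r7c4∈{9}] nothing but 9 survives at r7c4, so r7c4=9.
Step 35. [r7c6∈{1}] r7c6 is down to just 1. So r7c6=1.
Step 36. [r2c6∈{4}] nothing but 4 survives at r2c6 ⇒ r2c6=4.
Step 37. [r8c1∈{7}] nothing but 7 survives at r8c1, so r8c1=7.
Step 38. [r9c3∈{2}] nothing but 2 survives at r9c3 ⇒ r9c3=2.
Step 39. [r6c4∈{7}] nothing but 7 survives at r6c4 ⇒ r6c4=7.
Step 40. [r6c9∈{6}] only 6 remains possible at r6c9. So r6c9=6.
Step 41. [r2c7∈{1}] r2c7 has the single candidate 1. So r2c7=1.
Step 42. [r5c7∈{9}] r5c7's peers cover all but 9. So r5c7=9.
Step 43. [r4c4∈{8}] r4c4's peers cover all but 8. So r4c4=8.
Step 44. [r3c5∈{6}] r3c5 is down to just 6 ⇒ r3c5=6.
Step 45. [r1c9∈{3}] nothing but 3 survives at r1c9, so r1c9=3.
Step 46. [r2c1∈{9}] r2c1's peers cover all but 9. So r2c1=9.
Step 47. [r1c1∈{6}] only 6 remains possible at r1c1, so r1c1=6.
Step 48. [r9c5∈{5}] r9c5 has the single candidate 5. So r9c5=5.
Step 49. [r4c9∈{1}] r4c9's peers cover all but 1, so r4c9=1.
Step 50. [r7c8∈{7}] only 7 remains possible at r7c8 ⇒ r7c8=7.

Answer: 6 4 1 2 7 9 5 8 3 / 9 8 7 5 3 4 1 6 2 / 2 5 3 1 6 8 4 9 7 / 5 9 6 8 4 2 7 3 1 / 3 7 8 6 1 5 9 2 4 / 1 2 4 7 9 3 8 5 6 / 4 6 5 9 2 1 3 7 8 / 7 1 9 3 8 6 2 4 5 / 8 3 2 4 5 7 6 1 9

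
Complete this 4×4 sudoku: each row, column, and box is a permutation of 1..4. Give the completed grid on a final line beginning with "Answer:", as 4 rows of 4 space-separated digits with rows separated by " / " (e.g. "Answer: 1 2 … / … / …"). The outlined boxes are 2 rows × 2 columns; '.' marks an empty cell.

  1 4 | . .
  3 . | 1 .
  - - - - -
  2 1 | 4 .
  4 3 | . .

Step 1. [r4c3∈{2}] r4c3's peers cover all but 2 ⇒ r4c3=2.
Step 2. [r1c4∈{2,3}] in row 1, 2 fits only at r1c4 ⇒ r1c4=2.
Step 3. [r3c4∈{3}] r3c4 has the single candidate 3, so r3c4=3.
Step 4. [r1c3∈{3}] r1c3's peers cover all but 3 ⇒ r1c3=3.
Step 5. [r2c4∈{4}] r2c4 has the single candidate 4, so r2c4=4.
Step 6. [r2c2∈{2}] r2c2's peers cover all but 2, so r2c2=2.
Step 7. [r4c4∈{1}] r4c4's peers cover all but 1, so r4c4=1.

Answer: 1 4 3 2 / 3 2 1 4 / 2 1 4 3 / 4 3 2 1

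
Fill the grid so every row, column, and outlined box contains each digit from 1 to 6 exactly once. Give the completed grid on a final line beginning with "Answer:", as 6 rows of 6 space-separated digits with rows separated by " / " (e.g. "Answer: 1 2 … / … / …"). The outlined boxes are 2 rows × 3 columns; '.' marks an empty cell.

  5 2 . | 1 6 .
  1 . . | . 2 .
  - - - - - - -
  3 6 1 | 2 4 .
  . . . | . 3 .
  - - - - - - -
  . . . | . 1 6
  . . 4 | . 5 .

Step 1. [r6c4∈{3}] r6c4's peers cover all but 3, so r6c4=3.
Step 2. [r1c3∈{3}] r1c3 has the single candidate 3, so r1c3=3.
Step 3. [r2c2∈{4}] only 4 remains possible at r2c2 ⇒ r2c2=4.
Step 4. [r4c2∈{5}] nothing but 5 survives at r4c2 ⇒ r4c2=5.
Step 5. [r5c1∈{2}] r5c1 has the single candidate 2, so r5c1=2.
Step 6. [r3c6∈{5}] r3c6 is down to just 5 ⇒ r3c6=5.
Step 7. [r6c1∈{6}] r6c1's peers cover all but 6, so r6c1=6.
Step 8. [r4c4∈{6}] nothing but 6 survives at r4c4 ⇒ r4c4=6.
Step 9. [r1c6∈{4}] r1c6 has the single candidate 4. So r1c6=4.
Step 10. [r2c6∈{3}] r2c6 is down to just 3, so r2c6=3.
Step 11. [r4c3∈{2}] r4c3's peers cover all but 2, so r4c3=2.
Step 12. [r5c4∈{4}] r5c4 is down to just 4 ⇒ r5c4=4.
Step 13. [r6c2∈{1}] nothing but 1 survives at r6c2. So r6c2=1.
Step 14. [r6c6∈{2}] r6c6 has the single candidate 2. So r6c6=2.
Step 15. [r4c1∈{4}] only 4 remains possible at r4c1. So r4c1=4.
Step 16. [r4c6∈{1}] r4c6 is down to just 1 ⇒ r4c6=1.
Step 17. [r5c2∈{3}] r5c2's peers cover all but 3, so r5c2=3.
Step 18. [r2c3∈{6}] r2c3's peers cover all but 6, so r2c3=6.
Step 19. [r5c3∈{5}] r5c3 is down to just 5. So r5c3=5.
Step 20. [r2c4∈{5}] only 5 remains possible at r2c4, so r2c4=5.

Answer: 5 2 3 1 6 4 / 1 4 6 5 2 3 / 3 6 1 2 4 5 / 4 5 2 6 3 1 / 2 3 5 4 1 6 / 6 1 4 3 5 2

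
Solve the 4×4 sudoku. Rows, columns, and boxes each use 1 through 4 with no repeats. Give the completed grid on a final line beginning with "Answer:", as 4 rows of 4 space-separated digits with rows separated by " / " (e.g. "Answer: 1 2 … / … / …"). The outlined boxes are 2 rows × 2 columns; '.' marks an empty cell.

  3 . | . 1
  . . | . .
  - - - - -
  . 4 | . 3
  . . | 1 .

Step 1. [r1c2∈{2}] r1c2's peers cover all but 2. So r1c2=2.
Step 2. [r2c1∈{1,4}] in col 1, 4 fits only at r2c1. So r2c1=4.
Step 3. [r3c3∈{2}] r3c3's peers cover all but 2 ⇒ r3c3=2.
Step 4. [r2c4∈{2}] r2c4 has the single candidate 2, so r2c4=2.
Step 5. [r3c1∈{1}] nothing but 1 survives at r3c1. So r3c1=1.
Step 6. [r2c3∈{3}] r2c3's peers cover all but 3, so r2c3=3.
Step 7. [r4c2∈{3}] r4c2's peers cover all but 3 ⇒ r4c2=3.
Step 8. [r1c3∈{4}] r1c3's peers cover all but 4. So r1c3=4.
Step 9. [r4c4∈{4}] r4c4's peers cover all but 4. So r4c4=4.
Step 10. [r4c1∈{2}] r4c1 has the single candidate 2 ⇒ r4c1=2.
Step 11. [r2c2∈{1}] nothing but 1 survives at r2c2, so r2c2=1.

Answer: 3 2 4 1 / 4 1 3 2 / 1 4 2 3 / 2 3 1 4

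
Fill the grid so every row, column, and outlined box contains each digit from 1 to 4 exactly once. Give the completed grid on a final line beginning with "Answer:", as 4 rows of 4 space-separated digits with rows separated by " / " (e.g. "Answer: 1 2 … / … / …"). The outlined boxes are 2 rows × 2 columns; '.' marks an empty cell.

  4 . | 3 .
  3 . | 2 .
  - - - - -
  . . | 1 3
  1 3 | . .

Step 1. [r2c4∈{1,4}] across row 2, 4 lands solely at r2c4 ⇒ r2c4=4.
Step 2. [r1c2∈{1,2}] r1c2 is the only open cell in row 1 admitting 2 ⇒ r1c2=2.
Step 3. [r2c2∈{1}] r2c2 is down to just 1, so r2c2=1.
Step 4. [r4c4∈{2}] nothing but 2 survives at r4c4 ⇒ r4c4=2.
Step 5. [r3c2∈{4}] only 4 remains possible at r3c2, so r3c2=4.
Step 6. [r4c3∈{4}] nothing but 4 survives at r4c3, so r4c3=4.
Step 7. [r3c1∈{2}] r3c1 is down to just 2. So r3c1=2.
Step 8. [r1c4∈{1}] r1c4 has the single candidate 1, so r1c4=1.

Answer: 4 2 3 1 / 3 1 2 4 / 2 4 1 3 / 1 3 4 2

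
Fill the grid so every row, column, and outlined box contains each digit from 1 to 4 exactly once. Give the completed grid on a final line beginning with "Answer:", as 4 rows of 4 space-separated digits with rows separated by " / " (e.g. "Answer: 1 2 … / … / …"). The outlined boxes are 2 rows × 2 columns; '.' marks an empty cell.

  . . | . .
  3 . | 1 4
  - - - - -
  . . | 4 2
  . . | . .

Step 1. [r3c1∈{1}] r3c1's peers cover all but 1. So r3c1=1.
Step 2. [r1c3∈{2,3}] col 3 places 2 nowhere but r1c3, so r1c3=2.
Step 3. [r1c1∈{4}] r1c1 has the single candidate 4. So r1c1=4.
Step 4. [r4c2∈{2,3,4}] row 4 places 4 nowhere but r4c2. So r4c2=4.
Step 5. [r4c4∈{1,3}] r4c4 is the only open cell in row 4 admitting 1. So r4c4=1.
Step 6. [r1c4∈{3}] only 3 remains possible at r1c4, so r1c4=3.
Step 7. [r1c2∈{1}] r1c2 is down to just 1, so r1c2=1.
Step 8. [r4c1∈{2}] nothing but 2 survives at r4c1, so r4c1=2.
Step 9. [r2c2∈{2}] nothing but 2 survives at r2c2, so r2c2=2.
Step 10. [r3c2∈{3}] r3c2 is down to just 3. So r3c2=3.
Step 11. [r4c3∈{3}] nothing but 3 survives at r4c3 ⇒ r4c3=3.

Answer: 4 1 2 3 / 3 2 1 4 / 1 3 4 2 / 2 4 3 1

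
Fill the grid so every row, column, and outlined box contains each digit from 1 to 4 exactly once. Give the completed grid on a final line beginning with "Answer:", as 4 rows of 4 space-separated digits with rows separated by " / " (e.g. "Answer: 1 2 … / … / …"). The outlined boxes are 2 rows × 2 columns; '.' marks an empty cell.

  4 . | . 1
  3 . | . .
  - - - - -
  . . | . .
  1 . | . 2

Step 1. [r3c4∈{3,4}] across col 4, 3 lands solely at r3c4 ⇒ r3c4=3.
Step 2. [r1c2∈{2}] r1c2 has the single candidate 2. So r1c2=2.
Step 3. [r4c3∈{4}] r4c3 has the single candidate 4. So r4c3=4.
Step 4. [r3c1∈{2}] only 2 remains possible at r3c1 ⇒ r3c1=2.
Step 5. [r2c3∈{2}] r2c3's peers cover all but 2 ⇒ r2c3=2.
Step 6. [r4c2∈{3}] nothing but 3 survives at r4c2. So r4c2=3.
Step 7. [r3c2∈{4}] r3c2's peers cover all but 4 ⇒ r3c2=4.
Step 8. [r2c4∈{4}] only 4 remains possible at r2c4, so r2c4=4.
Step 9. [r1c3∈{3}] r1c3's peers cover all but 3 ⇒ r1c3=3.
Step 10. [r3c3∈{1}] only 1 remains possible at r3c3, so r3c3=1.
Step 11. [r2c2∈{1}] r2c2 has the single candidate 1, so r2c2=1.

Answer: 4 2 3 1 / 3 1 2 4 / 2 4 1 3 / 1 3 4 2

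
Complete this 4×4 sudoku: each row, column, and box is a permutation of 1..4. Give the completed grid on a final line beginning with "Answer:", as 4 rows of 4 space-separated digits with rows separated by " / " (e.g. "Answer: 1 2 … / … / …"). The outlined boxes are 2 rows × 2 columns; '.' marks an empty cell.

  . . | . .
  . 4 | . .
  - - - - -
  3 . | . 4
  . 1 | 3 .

Step 1. [r4c4∈{2}] r4c4's peers cover all but 2. So r4c4=2.
Step 2. [r1c3∈{1,2,4}] 4 has one home in row 1: r1c3, so r1c3=4.
Step 3. [r2c3∈{1,2}] across col 3, 2 lands solely at r2c3. So r2c3=2.
Step 4. [r2c4∈{1,3}] r2c4 is the only open cell in row 2 admitting 3. So r2c4=3.
Step 5. [r1c1∈{1,2}] in col 1, 2 fits only at r1c1, so r1c1=2.
Step 6. [r4c1∈{4}] nothing but 4 survives at r4c1. So r4c1=4.
Step 7. [r3c2∈{2}] r3c2's peers cover all but 2 ⇒ r3c2=2.
Step 8. [r3c3∈{1}] r3c3 has the single candidate 1 ⇒ r3c3=1.
Step 9. [r1c2∈{3}] r1c2 is down to just 3 ⇒ r1c2=3.
Step 10. [r1c4∈{1}] r1c4 is down to just 1, so r1c4=1.
Step 11. [r2c1∈{1}] r2c1's peers cover all but 1 ⇒ r2c1=1.

Answer: 2 3 4 1 / 1 4 2 3 / 3 2 1 4 / 4 1 3 2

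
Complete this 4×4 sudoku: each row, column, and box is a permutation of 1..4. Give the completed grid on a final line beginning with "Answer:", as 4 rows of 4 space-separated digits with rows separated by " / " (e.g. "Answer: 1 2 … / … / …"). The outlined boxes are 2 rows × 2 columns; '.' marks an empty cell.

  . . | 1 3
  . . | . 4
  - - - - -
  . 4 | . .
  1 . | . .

Step 1. [r4c4∈{2}] r4c4 is down to just 2, so r4c4=2.
Step 2. [r3c1∈{2,3}] row 3 places 2 nowhere but r3c1. So r3c1=2.
Step 3. [r2c2∈{1,2,3}] across row 2, 1 lands solely at r2c2 ⇒ r2c2=1.
Step 4. [r4c2∈{3}] r4c2's peers cover all but 3 ⇒ r4c2=3.
Step 5. [r3c4∈{1}] nothing but 1 survives at r3c4 ⇒ r3c4=1.
Step 6. [r2c3∈{2}] nothing but 2 survives at r2c3, so r2c3=2.
Step 7. [r4c3∈{4}] nothing but 4 survives at r4c3, so r4c3=4.
Step 8. [r2c1∈{3}] r2c1's peers cover all but 3. So r2c1=3.
Step 9. [r1c2∈{2}] nothing but 2 survives at r1c2. So r1c2=2.
Step 10. [r3c3∈{3}] r3c3's peers cover all but 3. So r3c3=3.
Step 11. [r1c1∈{4}] r1c1's peers cover all but 4, so r1c1=4.

Answer: 4 2 1 3 / 3 1 2 4 / 2 4 3 1 / 1 3 4 2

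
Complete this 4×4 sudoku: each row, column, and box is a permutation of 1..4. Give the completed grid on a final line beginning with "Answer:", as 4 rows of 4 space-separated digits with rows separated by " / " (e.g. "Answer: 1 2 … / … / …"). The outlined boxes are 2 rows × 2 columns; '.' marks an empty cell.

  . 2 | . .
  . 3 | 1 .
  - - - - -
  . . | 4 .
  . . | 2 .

Step 1. [r3c2∈{1}] r3c2's peers cover all but 1, so r3c2=1.
Step 2. [r2c1∈{4}] nothing but 4 survives at r2c1 ⇒ r2c1=4.
Step 3. [r3c4∈{3}] nothing but 3 survives at r3c4. So r3c4=3.
Step 4. [r2c4∈{2}] nothing but 2 survives at r2c4. So r2c4=2.
Step 5. [r3c1∈{2}] only 2 remains possible at r3c1. So r3c1=2.
Step 6. [r1c1∈{1}] r1c1's peers cover all but 1 ⇒ r1c1=1.
Step 7. [r4c1∈{3}] only 3 remains possible at r4c1, so r4c1=3.
Step 8. [r4c4∈{1}] r4c4 is down to just 1 ⇒ r4c4=1.
Step 9. [r1c4∈{4}] r1c4 has the single candidate 4, so r1c4=4.
Step 10. [r4c2∈{4}] r4c2's peers cover all but 4. So r4c2=4.
Step 11. [r1c3∈{3}] r1c3 has the single candidate 3, so r1c3=3.

Answer: 1 2 3 4 / 4 3 1 2 / 2 1 4 3 / 3 4 2 1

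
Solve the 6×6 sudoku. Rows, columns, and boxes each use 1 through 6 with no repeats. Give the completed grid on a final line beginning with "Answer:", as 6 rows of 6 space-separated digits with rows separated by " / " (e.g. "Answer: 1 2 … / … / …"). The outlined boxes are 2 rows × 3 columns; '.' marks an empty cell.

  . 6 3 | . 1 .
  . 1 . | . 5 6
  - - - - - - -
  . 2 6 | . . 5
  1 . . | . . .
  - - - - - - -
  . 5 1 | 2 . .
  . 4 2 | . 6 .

Step 1. [r1c4∈{4}] only 4 remains possible at r1c4. So r1c4=4.
Step 2. [r4c2∈{3}] r4c2's peers cover all but 3 ⇒ r4c2=3.
Step 3. [r6c1∈{3}] only 3 remains possible at r6c1 ⇒ r6c1=3.
Step 4. [r3c1∈{4}] r3c1 is down to just 4. So r3c1=4.
Step 5. [r5c6∈{3,4}] col 6 places 3 nowhere but r5c6, so r5c6=3.
Step 6. [r4c5∈{2,4}] across col 5, 2 lands solely at r4c5 ⇒ r4c5=2.
Step 7. [r3c4∈{1,3}] in row 3, 1 fits only at r3c4, so r3c4=1.
Step 8. [r2c1∈{2}] nothing but 2 survives at r2c1 ⇒ r2c1=2.
Step 9. [r4c4∈{6}] r4c4 is down to just 6. So r4c4=6.
Step 10. [r6c4∈{5}] only 5 remains possible at r6c4 ⇒ r6c4=5.
Step 11. [r2c3∈{4}] r2c3 has the single candidate 4, so r2c3=4.
Step 12. [r5c1∈{6}] r5c1 is down to just 6 ⇒ r5c1=6.
Step 13. [r3c5∈{3}] r3c5 has the single candidate 3 ⇒ r3c5=3.
Step 14. [r1c6∈{2}] only 2 remains possible at r1c6 ⇒ r1c6=2.
Step 15. [r5c5∈{4}] r5c5 is down to just 4. So r5c5=4.
Step 16. [r6c6∈{1}] only 1 remains possible at r6c6. So r6c6=1.
Step 17. [r1c1∈{5}] r1c1's peers cover all but 5, so r1c1=5.
Step 18. [r2c4∈{3}] only 3 remains possible at r2c4. So r2c4=3.
Step 19. [r4c3∈{5}] r4c3 is down to just 5. So r4c3=5.
Step 20. [r4c6∈{4}] nothing but 4 survives at r4c6, so r4c6=4.

Answer: 5 6 3 4 1 2 / 2 1 4 3 5 6 / 4 2 6 1 3 5 / 1 3 5 6 2 4 / 6 5 1 2 4 3 / 3 4 2 5 6 1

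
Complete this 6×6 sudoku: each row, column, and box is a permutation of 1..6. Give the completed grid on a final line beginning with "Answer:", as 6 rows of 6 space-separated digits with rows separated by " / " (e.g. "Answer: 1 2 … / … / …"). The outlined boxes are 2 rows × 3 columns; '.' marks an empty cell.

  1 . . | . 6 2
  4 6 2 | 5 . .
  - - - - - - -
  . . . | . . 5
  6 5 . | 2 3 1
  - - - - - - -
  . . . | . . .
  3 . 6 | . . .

Step 1. [r6c6∈{4}] r6c6 has the single candidate 4 ⇒ r6c6=4.
Step 2. [r6c4∈{1}] only 1 remains possible at r6c4, so r6c4=1.
Step 3. [r6c2∈{2}] r6c2's peers cover all but 2 ⇒ r6c2=2.
Step 4. [r4c3∈{4}] r4c3's peers cover all but 4, so r4c3=4.
Step 5. [r1c2∈{3}] r1c2 has the single candidate 3. So r1c2=3.
Step 6. [r5c6∈{3,6}] across col 6, 6 lands solely at r5c6. So r5c6=6.
Step 7. [r3c2∈{1}] nothing but 1 survives at r3c2. So r3c2=1.
Step 8. [r5c1∈{5}] r5c1's peers cover all but 5. So r5c1=5.
Step 9. [r3c4∈{4,6}] row 3 places 6 nowhere but r3c4, so r3c4=6.
Step 10. [r5c2∈{4}] nothing but 4 survives at r5c2, so r5c2=4.
Step 11. [r1c3∈{5}] r1c3 has the single candidate 5. So r1c3=5.
Step 12. [r2c6∈{3}] r2c6's peers cover all but 3. So r2c6=3.
Step 13. [r3c1∈{2}] r3c1's peers cover all but 2 ⇒ r3c1=2.
Step 14. [r3c3∈{3}] only 3 remains possible at r3c3, so r3c3=3.
Step 15. [r5c4∈{3}] r5c4 has the single candidate 3. So r5c4=3.
Step 16. [r5c3∈{1}] r5c3 is down to just 1, so r5c3=1.
Step 17. [r6c5∈{5}] r6c5 is down to just 5. So r6c5=5.
Step 18. [r1c4∈{4}] r1c4's peers cover all but 4 ⇒ r1c4=4.
Step 19. [r5c5∈{2}] only 2 remains possible at r5c5 ⇒ r5c5=2.
Step 20. [r3c5∈{4}] r3c5 has the single candidate 4. So r3c5=4.
Step 21. [r2c5∈{1}] r2c5's peers cover all but 1 ⇒ r2c5=1.

Answer: 1 3 5 4 6 2 / 4 6 2 5 1 3 / 2 1 3 6 4 5 / 6 5 4 2 3 1 / 5 4 1 3 2 6 / 3 2 6 1 5 4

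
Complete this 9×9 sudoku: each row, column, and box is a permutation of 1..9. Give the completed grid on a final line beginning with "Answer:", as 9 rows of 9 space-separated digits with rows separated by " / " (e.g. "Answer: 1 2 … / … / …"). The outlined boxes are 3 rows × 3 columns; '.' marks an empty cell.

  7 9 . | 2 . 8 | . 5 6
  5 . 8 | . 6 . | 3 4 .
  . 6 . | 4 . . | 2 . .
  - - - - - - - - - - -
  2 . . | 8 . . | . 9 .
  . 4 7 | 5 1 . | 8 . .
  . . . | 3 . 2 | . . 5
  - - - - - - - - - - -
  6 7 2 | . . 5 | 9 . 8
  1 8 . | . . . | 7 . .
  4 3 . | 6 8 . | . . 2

Step 1. [r1c7∈{1}] only 1 remains possible at r1c7 ⇒ r1c7=1.
Step 2. [r4c9∈{1,3,4,7}] r4c9 is the only open cell in col 9 admitting 1. So r4c9=1.
Step 3. [r2c4∈{1,7,9}] 7 has one home in col 4: r2c4, so r2c4=7.
Step 4. [r1c5∈{3}] r1c5 is down to just 3 ⇒ r1c5=3.
Step 5. [r7c5∈{4}] r7c5's peers cover all but 4. So r7c5=4.
Step 6. [r4c3∈{3,5,6}] r4c3 is the only open cell in row 4 admitting 3. So r4c3=3.
Step 7. [r7c8∈{1,3}] row 7 places 3 nowhere but r7c8. So r7c8=3.
Step 8. [r8c4∈{9}] r8c4's peers cover all but 9, so r8c4=9.
Step 9. [r6c3∈{1,6,9}] in col 3, 6 fits only at r6c3. So r6c3=6.
Step 10. [r4c7∈{4,6}] col 7 places 6 nowhere but r4c7. So r4c7=6.
Step 11. [r5c1∈{9}] r5c1's peers cover all but 9, so r5c1=9.
Step 12. [r3c9∈{7,9}] in col 9, 7 fits only at r3c9 ⇒ r3c9=7.
Step 13. [r4c5∈{7}] r4c5 has the single candidate 7, so r4c5=7.
Step 14. [r3c3∈{1}] nothing but 1 survives at r3c3, so r3c3=1.
Step 15. [r3c6∈{9}] r3c6 is down to just 9 ⇒ r3c6=9.
Step 16. [r9c6∈{1,7}] across row 9, 7 lands solely at r9c6 ⇒ r9c6=7.
Step 17. [r9c3∈{5,9}] r9c3 is the only open cell in row 9 admitting 9, so r9c3=9.
Step 18. [r2c6∈{1}] r2c6's peers cover all but 1, so r2c6=1.
Step 19. [r8c8∈{6}] only 6 remains possible at r8c8, so r8c8=6.
Step 20. [r5c8∈{2}] r5c8's peers cover all but 2, so r5c8=2.
Step 21. [r8c3∈{5}] nothing but 5 survives at r8c3 ⇒ r8c3=5.
Step 22. [r6c5∈{9}] nothing but 9 survives at r6c5. So r6c5=9.
Step 23. [r8c9∈{4}] r8c9 has the single candidate 4. So r8c9=4.
Step 24. [r1c3∈{4}] only 4 remains possible at r1c3 ⇒ r1c3=4.
Step 25. [r2c9∈{9}] r2c9's peers cover all but 9 ⇒ r2c9=9.
Step 26. [r3c8∈{8}] r3c8 has the single candidate 8 ⇒ r3c8=8.
Step 27. [r6c2∈{1}] r6c2's peers cover all but 1. So r6c2=1.
Step 28. [r9c7∈{5}] nothing but 5 survives at r9c7, so r9c7=5.
Step 29. [r8c6∈{3}] only 3 remains possible at r8c6 ⇒ r8c6=3.
Step 30. [r6c8∈{7}] nothing but 7 survives at r6c8 ⇒ r6c8=7.
Step 31. [r5c9∈{3}] r5c9 is down to just 3, so r5c9=3.
Step 32. [r3c5∈{5}] r3c5's peers cover all but 5, so r3c5=5.
Step 33. [r2c2∈{2}] only 2 remains possible at r2c2. So r2c2=2.
Step 34. [r4c2∈{5}] r4c2's peers cover all but 5 ⇒ r4c2=5.
Step 35. [r8c5∈{2}] r8c5 has the single candidate 2. So r8c5=2.
Step 36. [r5c6∈{6}] nothing but 6 survives at r5c6 ⇒ r5c6=6.
Step 37. [r7c4∈{1}] r7c4 has the single candidate 1 ⇒ r7c4=1.
Step 38. [r9c8∈{1}] r9c8 has the single candidate 1, so r9c8=1.
Step 39. [r4c6∈{4}] r4c6's peers cover all but 4 ⇒ r4c6=4.
Step 40. [r6c1∈{8}] r6c1 has the single candidate 8 ⇒ r6c1=8.
Step 41. [r3c1∈{3}] nothing but 3 survives at r3c1. So r3c1=3.
Step 42. [r6c7∈{4}] r6c7's peers cover all but 4, so r6c7=4.

Answer: 7 9 4 2 3 8 1 5 6 / 5 2 8 7 6 1 3 4 9 / 3 6 1 4 5 9 2 8 7 / 2 5 3 8 7 4 6 9 1 / 9 4 7 5 1 6 8 2 3 / 8 1 6 3 9 2 4 7 5 / 6 7 2 1 4 5 9 3 8 / 1 8 5 9 2 3 7 6 4 / 4 3 9 6 8 7 5 1 2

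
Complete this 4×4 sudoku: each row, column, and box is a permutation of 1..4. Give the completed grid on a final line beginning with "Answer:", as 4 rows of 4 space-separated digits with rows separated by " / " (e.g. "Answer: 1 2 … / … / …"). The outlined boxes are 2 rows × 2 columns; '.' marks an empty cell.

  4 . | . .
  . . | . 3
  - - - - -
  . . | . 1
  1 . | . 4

Step 1. [r3c1∈{2,3}] r3c1 is the only open cell in col 1 admitting 3. So r3c1=3.
Step 2. [r3c3∈{2}] r3c3 is down to just 2 ⇒ r3c3=2.
Step 3. [r4c2∈{2}] nothing but 2 survives at r4c2 ⇒ r4c2=2.
Step 4. [r2c2∈{1}] r2c2 has the single candidate 1. So r2c2=1.
Step 5. [r1c3∈{1}] r1c3's peers cover all but 1. So r1c3=1.
Step 6. [r2c1∈{2}] r2c1 has the single candidate 2. So r2c1=2.
Step 7. [r3c2∈{4}] nothing but 4 survives at r3c2, so r3c2=4.
Step 8. [r1c4∈{2}] only 2 remains possible at r1c4 ⇒ r1c4=2.
Step 9. [r1c2∈{3}] r1c2 is down to just 3, so r1c2=3.
Step 10. [r4c3∈{3}] r4c3's peers cover all but 3, so r4c3=3.
Step 11. [r2c3∈{4}] r2c3 is down to just 4 ⇒ r2c3=4.

Answer: 4 3 1 2 / 2 1 4 3 / 3 4 2 1 / 1 2 3 4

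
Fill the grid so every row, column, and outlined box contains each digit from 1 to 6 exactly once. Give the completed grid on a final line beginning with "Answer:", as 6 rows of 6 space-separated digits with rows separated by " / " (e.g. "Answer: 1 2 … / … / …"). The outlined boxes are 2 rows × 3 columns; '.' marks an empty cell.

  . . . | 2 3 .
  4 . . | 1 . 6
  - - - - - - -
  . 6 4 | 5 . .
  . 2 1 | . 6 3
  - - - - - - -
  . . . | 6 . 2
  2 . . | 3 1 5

Step 1. [r1c1∈{1,5,6}] 6 has one home in col 1: r1c1. So r1c1=6.
Step 2. [r1c3∈{5}] r1c3's peers cover all but 5. So r1c3=5.
Step 3. [r5c2∈{1,3,4,5}] 5 has one home in col 2: r5c2. So r5c2=5.
Step 4. [r5c3∈{3}] r5c3 has the single candidate 3. So r5c3=3.
Step 5. [r2c3∈{2}] r2c3's peers cover all but 2 ⇒ r2c3=2.
Step 6. [r5c1∈{1}] nothing but 1 survives at r5c1. So r5c1=1.
Step 7. [r1c6∈{4}] only 4 remains possible at r1c6. So r1c6=4.
Step 8. [r3c5∈{2}] nothing but 2 survives at r3c5. So r3c5=2.
Step 9. [r4c1∈{5}] only 5 remains possible at r4c1 ⇒ r4c1=5.
Step 10. [r1c2∈{1}] r1c2's peers cover all but 1. So r1c2=1.
Step 11. [r5c5∈{4}] only 4 remains possible at r5c5 ⇒ r5c5=4.
Step 12. [r3c1∈{3}] r3c1 has the single candidate 3. So r3c1=3.
Step 13. [r3c6∈{1}] r3c6 is down to just 1. So r3c6=1.
Step 14. [r4c4∈{4}] r4c4's peers cover all but 4, so r4c4=4.
Step 15. [r6c2∈{4}] r6c2's peers cover all but 4 ⇒ r6c2=4.
Step 16. [r6c3∈{6}] r6c3 has the single candidate 6, so r6c3=6.
Step 17. [r2c2∈{3}] nothing but 3 survives at r2c2, so r2c2=3.
Step 18. [r2c5∈{5}] only 5 remains possible at r2c5 ⇒ r2c5=5.

Answer: 6 1 5 2 3 4 / 4 3 2 1 5 6 / 3 6 4 5 2 1 / 5 2 1 4 6 3 / 1 5 3 6 4 2 / 2 4 6 3 1 5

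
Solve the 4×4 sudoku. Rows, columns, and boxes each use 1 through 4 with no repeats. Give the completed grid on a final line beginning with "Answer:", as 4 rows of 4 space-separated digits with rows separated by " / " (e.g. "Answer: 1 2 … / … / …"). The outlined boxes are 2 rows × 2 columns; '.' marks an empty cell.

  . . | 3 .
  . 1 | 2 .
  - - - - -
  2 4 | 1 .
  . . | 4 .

Step 1. [r2c4∈{4}] only 4 remains possible at r2c4 ⇒ r2c4=4.
Step 2. [r4c2∈{3}] only 3 remains possible at r4c2 ⇒ r4c2=3.
Step 3. [r1c1∈{4}] nothing but 4 survives at r1c1, so r1c1=4.
Step 4. [r4c1∈{1}] r4c1 has the single candidate 1. So r4c1=1.
Step 5. [r4c4∈{2}] only 2 remains possible at r4c4. So r4c4=2.
Step 6. [r1c2∈{2}] r1c2's peers cover all but 2 ⇒ r1c2=2.
Step 7. [r3c4∈{3}] r3c4's peers cover all but 3. So r3c4=3.
Step 8. [r1c4∈{1}] r1c4 is down to just 1, so r1c4=1.
Step 9. [r2c1∈{3}] nothing but 3 survives at r2c1 ⇒ r2c1=3.

Answer: 4 2 3 1 / 3 1 2 4 / 2 4 1 3 / 1 3 4 2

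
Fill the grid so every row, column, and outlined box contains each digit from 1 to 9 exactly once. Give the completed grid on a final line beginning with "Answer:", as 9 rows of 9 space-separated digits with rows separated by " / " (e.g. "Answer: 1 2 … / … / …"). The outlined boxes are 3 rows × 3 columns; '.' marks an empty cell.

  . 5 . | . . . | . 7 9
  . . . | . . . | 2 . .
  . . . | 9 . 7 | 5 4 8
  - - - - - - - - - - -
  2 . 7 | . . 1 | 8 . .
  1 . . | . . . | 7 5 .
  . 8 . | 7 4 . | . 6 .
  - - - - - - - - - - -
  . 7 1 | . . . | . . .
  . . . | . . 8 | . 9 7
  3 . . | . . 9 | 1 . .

Step 1. [r3c1∈{6}] nothing but 6 survives at r3c1. So r3c1=6.
Step 2. [r4c8∈{3}] only 3 remains possible at r4c8 ⇒ r4c8=3.
Step 3. [r7c1∈{4,5,8,9}] in row 7, 9 fits only at r7c1. So r7c1=9.
Step 4. [r9c3∈{2,4,5,6,8}] across box 7, 8 lands solely at r9c3, so r9c3=8.
Step 5. [r9c8∈{2}] r9c8 has the single candidate 2, so r9c8=2.
Step 6. [r4c9∈{4}] r4c9's peers cover all but 4, so r4c9=4.
Step 7. [r5c9∈{2}] only 2 remains possible at r5c9. So r5c9=2.
Step 8. [r6c6∈{2,3,5}] in row 6, 2 fits only at r6c6. So r6c6=2.
Step 9. [r6c3∈{3,5,9}] in row 6, 3 fits only at r6c3, so r6c3=3.
Step 10. [r8c3∈{2,4,5,6}] r8c3 is the only open cell in col 3 admitting 5. So r8c3=5.
Step 11. [r5c3∈{4,6,9}] col 3 places 6 nowhere but r5c3. So r5c3=6.
Step 12. [r8c1∈{4}] only 4 remains possible at r8c1. So r8c1=4.
Step 13. [r9c4∈{4,5,6}] across row 9, 4 lands solely at r9c4 ⇒ r9c4=4.
Step 14. [r5c6∈{3}] r5c6's peers cover all but 3, so r5c6=3.
Step 15. [r2c8∈{1}] nothing but 1 survives at r2c8. So r2c8=1.
Step 16. [r8c2∈{2,6}] r8c2 is the only open cell in box 7 admitting 2, so r8c2=2.
Step 17. [r1c1∈{8}] nothing but 8 survives at r1c1. So r1c1=8.
Step 18. [r4c2∈{9}] r4c2 has the single candidate 9 ⇒ r4c2=9.
Step 19. [r3c2∈{1,3}] in col 2, 1 fits only at r3c2, so r3c2=1.
Step 20. [r3c5∈{2,3}] row 3 places 3 nowhere but r3c5. So r3c5=3.
Step 21. [r1c7∈{3,6}] 3 has one home in row 1: r1c7, so r1c7=3.
Step 22. [r2c9∈{6}] r2c9 has the single candidate 6. So r2c9=6.
Step 23. [r8c7∈{6}] r8c7 has the single candidate 6. So r8c7=6.
Step 24. [r8c5∈{1}] r8c5's peers cover all but 1, so r8c5=1.
Step 25. [r7c9∈{3,5}] 3 has one home in col 9: r7c9. So r7c9=3.
Step 26. [r5c4∈{8}] r5c4 is down to just 8 ⇒ r5c4=8.
Step 27. [r2c4∈{5}] r2c4's peers cover all but 5, so r2c4=5.
Step 28. [r4c5∈{5,6}] 5 has one home in row 4: r4c5 ⇒ r4c5=5.
Step 29. [r2c6∈{4}] r2c6's peers cover all but 4. So r2c6=4.
Step 30. [r1c6∈{6}] r1c6 is down to just 6. So r1c6=6.
Step 31. [r1c5∈{2}] only 2 remains possible at r1c5. So r1c5=2.
Step 32. [r7c5∈{6}] only 6 remains possible at r7c5, so r7c5=6.
Step 33. [r2c5∈{8}] r2c5 has the single candidate 8, so r2c5=8.
Step 34. [r1c4∈{1}] r1c4 has the single candidate 1 ⇒ r1c4=1.
Step 35. [r3c3∈{2}] r3c3 has the single candidate 2. So r3c3=2.
Step 36. [r6c7∈{9}] r6c7's peers cover all but 9, so r6c7=9.
Step 37. [r6c9∈{1}] r6c9's peers cover all but 1. So r6c9=1.
Step 38. [r1c3∈{4}] nothing but 4 survives at r1c3, so r1c3=4.
Step 39. [r6c1∈{5}] nothing but 5 survives at r6c1. So r6c1=5.
Step 40. [r9c9∈{5}] r9c9 has the single candidate 5 ⇒ r9c9=5.
Step 41. [r7c6∈{5}] only 5 remains possible at r7c6 ⇒ r7c6=5.
Step 42. [r5c2∈{4}] r5c2 is down to just 4, so r5c2=4.
Step 43. [r7c8∈{8}] r7c8 has the single candidate 8 ⇒ r7c8=8.
Step 44. [r2c3∈{9}] r2c3 is down to just 9 ⇒ r2c3=9.
Step 45. [r4c4∈{6}] nothing but 6 survives at r4c4 ⇒ r4c4=6.
Step 46. [r7c7∈{4}] only 4 remains possible at r7c7 ⇒ r7c7=4.
Step 47. [r9c2∈{6}] nothing but 6 survives at r9c2. So r9c2=6.
Step 48. [r5c5∈{9}] r5c5 has the single candidate 9, so r5c5=9.
Step 49. [r9c5∈{7}] r9c5 is down to just 7. So r9c5=7.
Step 50. [r8c4∈{3}] r8c4 has the single candidate 3. So r8c4=3.
Step 51. [r7c4∈{2}] r7c4 has the single candidate 2, so r7c4=2.
Step 52. [r2c1∈{7}] r2c1's peers cover all but 7 ⇒ r2c1=7.
Step 53. [r2c2∈{3}] r2c2 is down to just 3 ⇒ r2c2=3.

Answer: 8 5 4 1 2 6 3 7 9 / 7 3 9 5 8 4 2 1 6 / 6 1 2 9 3 7 5 4 8 / 2 9 7 6 5 1 8 3 4 / 1 4 6 8 9 3 7 5 2 / 5 8 3 7 4 2 9 6 1 / 9 7 1 2 6 5 4 8 3 / 4 2 5 3 1 8 6 9 7 / 3 6 8 4 7 9 1 2 5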